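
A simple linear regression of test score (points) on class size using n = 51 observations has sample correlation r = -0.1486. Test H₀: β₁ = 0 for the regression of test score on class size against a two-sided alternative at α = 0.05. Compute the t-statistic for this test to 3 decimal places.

t = r·√(n − 2)/√(1 − r²) = -0.1486·√49/√0.977918 = -1.052.
df = n − 2 = 49.
Two-sided p ≈ 0.2980, which is ≥ 0.05, so fail to reject H₀.
The data do not give significant evidence of a linear association between class size and test score.

t = -1.052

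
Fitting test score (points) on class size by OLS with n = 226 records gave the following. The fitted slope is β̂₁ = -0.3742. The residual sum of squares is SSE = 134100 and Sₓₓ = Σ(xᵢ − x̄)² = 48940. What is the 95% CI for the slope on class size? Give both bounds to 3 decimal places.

(-0.592, -0.156)

MSE = SSE/(n − 2) = 134100/224 = 598.661.
SE(β̂₁) = √(MSE/Sₓₓ) = √(598.661/48940) = 0.110601.
df = n − 2 = 224.
t* = t_{0.025, 224} = 1.970611.
Margin = t* × SE = 1.970611 × 0.110601 = 0.21795.
CI: -0.3742 ± 0.21795 → (-0.592, -0.156).
With 95% confidence, each one-unit increase in class size is associated with a change of between -0.592 and -0.156 points in test score.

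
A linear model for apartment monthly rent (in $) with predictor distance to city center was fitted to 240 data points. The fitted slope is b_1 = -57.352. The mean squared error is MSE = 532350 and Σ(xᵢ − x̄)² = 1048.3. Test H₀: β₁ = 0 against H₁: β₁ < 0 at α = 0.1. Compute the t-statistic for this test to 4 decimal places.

SE(b_1) = √(MSE/Sₓₓ) = √(532350/1048.3) = 22.5349.
t = -57.352 / 22.5349 = -2.5450.
df = n − 2 = 238.
One-sided p ≈ 0.0058, which is < 0.1, so reject H₀.
There is evidence that the true slope on distance to city center is negative.

t = -2.5450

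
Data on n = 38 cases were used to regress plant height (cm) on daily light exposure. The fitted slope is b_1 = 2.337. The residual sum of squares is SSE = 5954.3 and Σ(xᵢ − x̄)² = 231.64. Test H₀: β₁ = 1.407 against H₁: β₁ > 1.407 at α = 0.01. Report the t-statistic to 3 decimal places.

MSE = SSE/(n − 2) = 5954.3/36 = 165.397.
SE(b_1) = √(MSE/Sₓₓ) = √(165.397/231.64) = 0.845001.
t = (2.337 − 1.407) / 0.845001 = 1.101.
df = n − 2 = 36.
One-sided p ≈ 0.1392, which is ≥ 0.01, so fail to reject H₀.
The data do not give significant evidence that the true slope on daily light exposure exceeds 1.407 cm per unit.

t = 1.101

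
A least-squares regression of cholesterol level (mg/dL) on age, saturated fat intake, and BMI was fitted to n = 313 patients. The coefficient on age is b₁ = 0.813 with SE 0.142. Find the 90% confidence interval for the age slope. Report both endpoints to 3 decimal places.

df = n − k − 1 = 313 − 3 − 1 = 309.
t* = t_{0.05, 309} = 1.6498.
Margin = t* × SE = 1.6498 × 0.142 = 0.23427.
CI: 0.813 ± 0.23427 → (0.579, 1.047).
With 90% confidence, each one-unit increase in age is associated with a change of between 0.579 and 1.047 mg/dL in cholesterol level, holding the other predictors fixed.

(0.579, 1.047)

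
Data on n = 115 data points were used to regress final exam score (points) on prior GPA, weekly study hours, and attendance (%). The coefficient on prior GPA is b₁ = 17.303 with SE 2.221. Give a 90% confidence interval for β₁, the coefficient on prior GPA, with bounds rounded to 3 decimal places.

df = n − k − 1 = 115 − 3 − 1 = 111.
t* = t_{0.05, 111} = 1.658697.
Margin = t* × SE = 1.658697 × 2.221 = 3.68397.
CI: 17.303 ± 3.68397 → (13.619, 20.987).
With 90% confidence, each one-unit increase in prior GPA is associated with a change of between 13.619 and 20.987 points in final exam score, holding the other predictors fixed.

(13.619, 20.987)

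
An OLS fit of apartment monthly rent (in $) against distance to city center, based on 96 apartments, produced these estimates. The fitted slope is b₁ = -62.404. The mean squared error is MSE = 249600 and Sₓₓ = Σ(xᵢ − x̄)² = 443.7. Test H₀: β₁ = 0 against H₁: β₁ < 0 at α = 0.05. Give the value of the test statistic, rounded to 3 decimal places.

SE(b₁) = √(MSE/Sₓₓ) = √(249600/443.7) = 23.718.
t = -62.404 / 23.718 = -2.631.
df = n − 2 = 94.
One-sided p ≈ 0.0050, which is < 0.05, so reject H₀.
There is evidence that the true slope on distance to city center is negative.

t = -2.631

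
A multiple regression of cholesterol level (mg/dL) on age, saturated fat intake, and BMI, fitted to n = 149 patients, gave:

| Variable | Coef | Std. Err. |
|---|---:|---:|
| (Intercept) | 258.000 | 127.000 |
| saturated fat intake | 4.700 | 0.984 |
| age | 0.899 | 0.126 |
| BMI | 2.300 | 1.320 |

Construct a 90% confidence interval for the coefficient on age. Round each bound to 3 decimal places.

Read off: b = 0.899, SE = 0.126 for age.
df = n − k − 1 = 149 − 3 − 1 = 145.
t* = t_{0.05, 145} = 1.65543.
Margin = t* × SE = 1.65543 × 0.126 = 0.20858.
CI: 0.899 ± 0.20858 → (0.690, 1.108).

(0.690, 1.108)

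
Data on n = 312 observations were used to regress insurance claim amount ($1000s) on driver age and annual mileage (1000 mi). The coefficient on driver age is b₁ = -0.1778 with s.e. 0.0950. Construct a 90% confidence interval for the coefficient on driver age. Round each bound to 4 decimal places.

(-0.3345, -0.0211)

df = n − k − 1 = 312 − 2 − 1 = 309.
t* = t_{0.05, 309} = 1.6498.
Margin = t* × SE = 1.6498 × 0.0950 = 0.156731.
CI: -0.1778 ± 0.156731 → (-0.3345, -0.0211).
With 90% confidence, each one-unit increase in driver age is associated with a change of between -0.3345 and -0.0211 $1000s in insurance claim amount, holding the other predictors fixed.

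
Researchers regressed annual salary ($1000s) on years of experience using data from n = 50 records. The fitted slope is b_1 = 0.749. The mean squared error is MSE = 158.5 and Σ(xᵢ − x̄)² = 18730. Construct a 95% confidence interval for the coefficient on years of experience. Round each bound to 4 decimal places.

(0.5640, 0.9340)

SE(b_1) = √(MSE/Sₓₓ) = √(158.5/18730) = 0.0919911.
df = n − 2 = 48.
t* = t_{0.025, 48} = 2.010635.
Margin = t* × SE = 2.010635 × 0.0919911 = 0.184960.
CI: 0.749 ± 0.184960 → (0.5640, 0.9340).
With 95% confidence, each one-unit increase in years of experience is associated with a change of between 0.5640 and 0.9340 $1000s in annual salary.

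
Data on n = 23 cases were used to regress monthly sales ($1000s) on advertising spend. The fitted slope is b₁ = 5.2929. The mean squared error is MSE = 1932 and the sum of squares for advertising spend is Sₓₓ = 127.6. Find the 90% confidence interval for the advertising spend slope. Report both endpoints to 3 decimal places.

(-1.403, 11.989)

SE(b₁) = √(MSE/Sₓₓ) = √(1932/127.6) = 3.89115.
df = n − 2 = 21.
t* = t_{0.05, 21} = 1.720743.
Margin = t* × SE = 1.720743 × 3.89115 = 6.69567.
CI: 5.2929 ± 6.69567 → (-1.403, 11.989).
With 90% confidence, each one-unit increase in advertising spend is associated with a change of between -1.403 and 11.989 $1000s in monthly sales.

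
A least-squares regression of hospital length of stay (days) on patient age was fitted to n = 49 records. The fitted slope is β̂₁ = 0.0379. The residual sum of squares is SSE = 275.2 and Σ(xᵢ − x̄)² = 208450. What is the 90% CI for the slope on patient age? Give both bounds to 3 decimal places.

(0.029, 0.047)

MSE = SSE/(n − 2) = 275.2/47 = 5.85532.
SE(β̂₁) = √(MSE/Sₓₓ) = √(5.85532/208450) = 0.00529998.
df = n − 2 = 47.
t* = t_{0.05, 47} = 1.677927.
Margin = t* × SE = 1.677927 × 0.00529998 = 0.00889.
CI: 0.0379 ± 0.00889 → (0.029, 0.047).
With 90% confidence, each one-unit increase in patient age is associated with a change of between 0.029 and 0.047 days in hospital length of stay.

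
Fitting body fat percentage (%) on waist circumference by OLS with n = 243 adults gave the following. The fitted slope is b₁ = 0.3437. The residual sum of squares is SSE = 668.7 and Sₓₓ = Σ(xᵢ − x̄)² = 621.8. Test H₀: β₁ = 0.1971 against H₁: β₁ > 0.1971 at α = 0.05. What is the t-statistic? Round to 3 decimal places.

MSE = SSE/(n − 2) = 668.7/241 = 2.77469.
SE(b₁) = √(MSE/Sₓₓ) = √(2.77469/621.8) = 0.0668008.
t = (0.3437 − 0.1971) / 0.0668008 = 2.195.
df = n − 2 = 241.
One-sided p ≈ 0.0146, which is < 0.05, so reject H₀.
There is evidence that the true slope on waist circumference exceeds 0.1971 % per unit.

t = 2.195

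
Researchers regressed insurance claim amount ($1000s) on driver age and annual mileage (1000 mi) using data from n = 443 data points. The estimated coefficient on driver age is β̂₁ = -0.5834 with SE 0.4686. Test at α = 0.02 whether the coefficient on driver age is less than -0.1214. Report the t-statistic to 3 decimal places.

H₀: β₁ = -0.1214 vs H₁: β₁ < -0.1214.
t = (β̂₁ − β₁⁰)/SE = (-0.5834 − (-0.1214)) / 0.4686 = -0.986.
df = n − k − 1 = 443 − 2 − 1 = 440.
One-sided p ≈ 0.1624, which is ≥ 0.02, so fail to reject H₀.
The data do not give significant evidence that the true slope on driver age is below -0.1214 $1000s per unit, holding the other predictors fixed.

t = -0.986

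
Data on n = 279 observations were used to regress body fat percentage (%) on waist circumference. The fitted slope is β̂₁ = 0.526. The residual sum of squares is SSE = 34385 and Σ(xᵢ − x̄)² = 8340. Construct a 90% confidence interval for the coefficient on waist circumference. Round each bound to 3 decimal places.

MSE = SSE/(n − 2) = 34385/277 = 124.134.
SE(β̂₁) = √(MSE/Sₓₓ) = √(124.134/8340) = 0.122.
df = n − 2 = 277.
t* = t_{0.05, 277} = 1.650373.
Margin = t* × SE = 1.650373 × 0.122 = 0.20135.
CI: 0.526 ± 0.20135 → (0.325, 0.727).
With 90% confidence, each one-unit increase in waist circumference is associated with a change of between 0.325 and 0.727 % in body fat percentage.

(0.325, 0.727)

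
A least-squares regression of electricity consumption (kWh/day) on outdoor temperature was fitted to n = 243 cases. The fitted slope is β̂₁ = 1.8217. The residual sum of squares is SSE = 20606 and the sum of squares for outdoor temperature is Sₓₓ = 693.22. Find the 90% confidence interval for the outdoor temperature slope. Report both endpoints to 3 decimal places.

(1.242, 2.402)

MSE = SSE/(n − 2) = 20606/241 = 85.5021.
SE(β̂₁) = √(MSE/Sₓₓ) = √(85.5021/693.22) = 0.351199.
df = n − 2 = 241.
t* = t_{0.05, 241} = 1.651201.
Margin = t* × SE = 1.651201 × 0.351199 = 0.57990.
CI: 1.8217 ± 0.57990 → (1.242, 2.402).
With 90% confidence, each one-unit increase in outdoor temperature is associated with a change of between 1.242 and 2.402 kWh/day in electricity consumption.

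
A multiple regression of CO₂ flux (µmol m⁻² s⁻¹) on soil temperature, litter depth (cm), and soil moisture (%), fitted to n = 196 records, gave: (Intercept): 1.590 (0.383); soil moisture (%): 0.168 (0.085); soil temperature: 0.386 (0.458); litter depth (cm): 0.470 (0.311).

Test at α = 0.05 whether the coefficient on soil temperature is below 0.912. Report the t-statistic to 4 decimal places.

Read off: b = 0.386, SE = 0.458 for soil temperature.
H₀: β₁ = 0.912 vs H₁: β₁ < 0.912.
t = (0.386 − 0.912) / 0.458 = -1.1485.
df = n − k − 1 = 196 − 3 − 1 = 192.
One-sided p ≈ 0.1261, which is ≥ 0.05, so fail to reject H₀.
The data do not give significant evidence that the true slope on soil temperature is below 0.912 µmol m⁻² s⁻¹ per unit, holding the other predictors fixed.

t = -1.1485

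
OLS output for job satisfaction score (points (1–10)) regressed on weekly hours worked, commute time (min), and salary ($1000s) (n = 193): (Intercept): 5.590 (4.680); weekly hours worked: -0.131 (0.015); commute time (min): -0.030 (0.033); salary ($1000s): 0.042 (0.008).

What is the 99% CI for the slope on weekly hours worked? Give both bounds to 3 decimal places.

Read off: b = -0.131, SE = 0.015 for weekly hours worked.
df = n − k − 1 = 193 − 3 − 1 = 189.
t* = t_{0.005, 189} = 2.602092.
Margin = t* × SE = 2.602092 × 0.015 = 0.03903.
CI: -0.131 ± 0.03903 → (-0.170, -0.092).

(-0.170, -0.092)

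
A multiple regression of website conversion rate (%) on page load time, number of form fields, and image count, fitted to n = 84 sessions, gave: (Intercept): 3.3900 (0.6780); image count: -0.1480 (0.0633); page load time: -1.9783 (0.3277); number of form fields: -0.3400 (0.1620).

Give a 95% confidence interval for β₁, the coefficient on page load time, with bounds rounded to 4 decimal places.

(-2.6304, -1.3262)

Read off: b = -1.9783, SE = 0.3277 for page load time.
df = n − k − 1 = 84 − 3 − 1 = 80.
t* = t_{0.025, 80} = 1.990063.
Margin = t* × SE = 1.990063 × 0.3277 = 0.652144.
CI: -1.9783 ± 0.652144 → (-2.6304, -1.3262).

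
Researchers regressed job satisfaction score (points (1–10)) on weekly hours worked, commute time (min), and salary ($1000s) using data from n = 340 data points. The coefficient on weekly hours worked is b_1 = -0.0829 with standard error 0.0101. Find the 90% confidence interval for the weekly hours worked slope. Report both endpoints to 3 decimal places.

df = n − k − 1 = 340 − 3 − 1 = 336.
t* = t_{0.05, 336} = 1.649401.
Margin = t* × SE = 1.649401 × 0.0101 = 0.01666.
CI: -0.0829 ± 0.01666 → (-0.100, -0.066).
With 90% confidence, each one-unit increase in weekly hours worked is associated with a change of between -0.100 and -0.066 points (1–10) in job satisfaction score, holding the other predictors fixed.

(-0.100, -0.066)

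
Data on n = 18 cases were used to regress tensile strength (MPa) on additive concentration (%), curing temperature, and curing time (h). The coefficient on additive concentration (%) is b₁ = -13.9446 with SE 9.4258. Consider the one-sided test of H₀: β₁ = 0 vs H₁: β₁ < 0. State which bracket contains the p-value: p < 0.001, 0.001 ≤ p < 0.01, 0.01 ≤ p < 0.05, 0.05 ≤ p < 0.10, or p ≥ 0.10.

t = -13.9446 / 9.4258 = -1.479.
df = n − k − 1 = 18 − 3 − 1 = 14.
One-sided p = P(T_{14} < t) ≈ 0.0806.
So 0.05 ≤ p < 0.10.

0.05 ≤ p < 0.10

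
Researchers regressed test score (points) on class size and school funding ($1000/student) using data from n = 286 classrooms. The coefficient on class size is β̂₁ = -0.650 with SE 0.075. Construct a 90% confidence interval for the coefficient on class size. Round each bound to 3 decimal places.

(-0.774, -0.526)

df = n − k − 1 = 286 − 2 − 1 = 283.
t* = t_{0.05, 283} = 1.650256.
Margin = t* × SE = 1.650256 × 0.075 = 0.12377.
CI: -0.650 ± 0.12377 → (-0.774, -0.526).
With 90% confidence, each one-unit increase in class size is associated with a change of between -0.774 and -0.526 points in test score, holding the other predictors fixed.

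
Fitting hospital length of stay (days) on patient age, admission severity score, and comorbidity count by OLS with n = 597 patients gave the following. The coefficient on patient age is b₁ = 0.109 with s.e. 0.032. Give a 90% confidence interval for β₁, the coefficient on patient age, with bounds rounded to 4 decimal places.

(0.0563, 0.1617)

df = n − k − 1 = 597 − 3 − 1 = 593.
t* = t_{0.05, 593} = 1.647427.
Margin = t* × SE = 1.647427 × 0.032 = 0.052718.
CI: 0.109 ± 0.052718 → (0.0563, 0.1617).
With 90% confidence, each one-unit increase in patient age is associated with a change of between 0.0563 and 0.1617 days in hospital length of stay, holding the other predictors fixed.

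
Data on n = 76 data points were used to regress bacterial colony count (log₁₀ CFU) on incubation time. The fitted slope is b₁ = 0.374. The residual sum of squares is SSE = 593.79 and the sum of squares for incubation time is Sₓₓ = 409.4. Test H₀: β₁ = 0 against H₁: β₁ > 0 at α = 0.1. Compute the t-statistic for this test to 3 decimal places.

MSE = SSE/(n − 2) = 593.79/74 = 8.02419.
SE(b₁) = √(MSE/Sₓₓ) = √(8.02419/409.4) = 0.14.
t = 0.374 / 0.14 = 2.671.
df = n − 2 = 74.
One-sided p ≈ 0.0046, which is < 0.1, so reject H₀.
There is evidence that the true slope on incubation time is positive.

t = 2.671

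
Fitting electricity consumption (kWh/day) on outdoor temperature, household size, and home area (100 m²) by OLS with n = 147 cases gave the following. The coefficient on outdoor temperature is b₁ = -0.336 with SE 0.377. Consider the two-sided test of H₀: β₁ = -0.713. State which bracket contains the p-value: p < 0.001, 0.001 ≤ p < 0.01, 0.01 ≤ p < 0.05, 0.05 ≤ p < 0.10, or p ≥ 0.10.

t = (-0.336 − (-0.713)) / 0.377 = 1.000.
df = n − k − 1 = 147 − 3 − 1 = 143.
Two-sided p = 2·P(T_{143} > |t|) ≈ 0.3190.
So p ≥ 0.10.

p ≥ 0.10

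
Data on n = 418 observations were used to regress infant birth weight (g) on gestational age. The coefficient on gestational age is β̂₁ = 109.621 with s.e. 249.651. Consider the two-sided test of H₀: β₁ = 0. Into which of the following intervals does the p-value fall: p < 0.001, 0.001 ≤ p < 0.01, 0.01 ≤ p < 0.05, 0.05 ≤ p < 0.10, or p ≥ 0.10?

p ≥ 0.10

t = 109.621 / 249.651 = 0.439.
df = n − 2 = 418 − 2 = 416.
Two-sided p = 2·P(T_{416} > |t|) ≈ 0.6608.
So p ≥ 0.10.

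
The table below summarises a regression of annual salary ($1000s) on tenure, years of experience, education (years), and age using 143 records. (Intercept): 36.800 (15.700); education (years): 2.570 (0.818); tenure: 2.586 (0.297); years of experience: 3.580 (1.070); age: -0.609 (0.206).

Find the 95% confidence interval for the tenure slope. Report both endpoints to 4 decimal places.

Read off: b = 2.586, SE = 0.297 for tenure.
df = n − k − 1 = 143 − 4 − 1 = 138.
t* = t_{0.025, 138} = 1.977304.
Margin = t* × SE = 1.977304 × 0.297 = 0.587259.
CI: 2.586 ± 0.587259 → (1.9987, 3.1733).

(1.9987, 3.1733)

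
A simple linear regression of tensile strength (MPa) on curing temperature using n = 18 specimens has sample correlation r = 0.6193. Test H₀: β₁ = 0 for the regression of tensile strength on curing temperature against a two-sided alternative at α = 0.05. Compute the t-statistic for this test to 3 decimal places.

t = 3.155

t = r·√(n − 2)/√(1 − r²) = 0.6193·√16/√0.616468 = 3.155.
df = n − 2 = 16.
Two-sided p ≈ 0.0061, which is < 0.05, so reject H₀.
There is evidence of a linear association between curing temperature and tensile strength.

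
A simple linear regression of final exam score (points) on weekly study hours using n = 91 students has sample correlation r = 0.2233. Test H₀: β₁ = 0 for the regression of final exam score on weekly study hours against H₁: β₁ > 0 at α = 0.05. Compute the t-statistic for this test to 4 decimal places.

t = 2.1612

t = r·√(n − 2)/√(1 − r²) = 0.2233·√89/√0.950137 = 2.1612.
df = n − 2 = 89.
One-sided p ≈ 0.0167, which is < 0.05, so reject H₀.
There is evidence of a linear association between weekly study hours and final exam score.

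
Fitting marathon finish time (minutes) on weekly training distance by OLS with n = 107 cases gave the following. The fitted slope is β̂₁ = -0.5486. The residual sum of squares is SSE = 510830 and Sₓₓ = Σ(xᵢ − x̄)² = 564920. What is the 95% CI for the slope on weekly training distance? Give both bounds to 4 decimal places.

MSE = SSE/(n − 2) = 510830/105 = 4865.05.
SE(β̂₁) = √(MSE/Sₓₓ) = √(4865.05/564920) = 0.0928004.
df = n − 2 = 105.
t* = t_{0.025, 105} = 1.982815.
Margin = t* × SE = 1.982815 × 0.0928004 = 0.184006.
CI: -0.5486 ± 0.184006 → (-0.7326, -0.3646).
With 95% confidence, each one-unit increase in weekly training distance is associated with a change of between -0.7326 and -0.3646 minutes in marathon finish time.

(-0.7326, -0.3646)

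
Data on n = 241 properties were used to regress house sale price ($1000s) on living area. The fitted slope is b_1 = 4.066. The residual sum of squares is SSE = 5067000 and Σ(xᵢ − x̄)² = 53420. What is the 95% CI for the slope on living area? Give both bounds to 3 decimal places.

(2.825, 5.307)

MSE = SSE/(n − 2) = 5067000/239 = 21200.8.
SE(b_1) = √(MSE/Sₓₓ) = √(21200.8/53420) = 0.629977.
df = n − 2 = 239.
t* = t_{0.025, 239} = 1.969939.
Margin = t* × SE = 1.969939 × 0.629977 = 1.24102.
CI: 4.066 ± 1.24102 → (2.825, 5.307).
With 95% confidence, each one-unit increase in living area is associated with a change of between 2.825 and 5.307 $1000s in house sale price.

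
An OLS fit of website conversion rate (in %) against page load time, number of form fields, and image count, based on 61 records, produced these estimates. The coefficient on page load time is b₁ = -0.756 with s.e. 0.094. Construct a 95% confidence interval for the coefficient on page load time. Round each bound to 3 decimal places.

(-0.944, -0.568)

df = n − k − 1 = 61 − 3 − 1 = 57.
t* = t_{0.025, 57} = 2.002465.
Margin = t* × SE = 2.002465 × 0.094 = 0.18823.
CI: -0.756 ± 0.18823 → (-0.944, -0.568).
With 95% confidence, each one-unit increase in page load time is associated with a change of between -0.944 and -0.568 % in website conversion rate, holding the other predictors fixed.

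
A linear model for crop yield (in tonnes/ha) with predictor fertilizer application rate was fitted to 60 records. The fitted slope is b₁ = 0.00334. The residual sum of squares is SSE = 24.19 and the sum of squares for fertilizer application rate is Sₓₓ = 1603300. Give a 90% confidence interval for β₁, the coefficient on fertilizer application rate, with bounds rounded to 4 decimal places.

MSE = SSE/(n − 2) = 24.19/58 = 0.417069.
SE(b₁) = √(MSE/Sₓₓ) = √(0.417069/1603300) = 0.000510031.
df = n − 2 = 58.
t* = t_{0.05, 58} = 1.671553.
Margin = t* × SE = 1.671553 × 0.000510031 = 0.000853.
CI: 0.00334 ± 0.000853 → (0.0025, 0.0042).
With 90% confidence, each one-unit increase in fertilizer application rate is associated with a change of between 0.0025 and 0.0042 tonnes/ha in crop yield.

(0.0025, 0.0042)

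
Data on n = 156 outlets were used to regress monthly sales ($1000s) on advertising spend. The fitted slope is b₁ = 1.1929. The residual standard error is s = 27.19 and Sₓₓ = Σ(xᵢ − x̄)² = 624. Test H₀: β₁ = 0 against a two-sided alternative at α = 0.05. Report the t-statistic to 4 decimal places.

SE(b₁) = s/√Sₓₓ = 27.19/√624 = 1.08847.
t = 1.1929 / 1.08847 = 1.0959.
df = n − 2 = 154.
Two-sided p ≈ 0.2748, which is ≥ 0.05, so fail to reject H₀.
The data do not give significant evidence of an association between advertising spend and monthly sales.

t = 1.0959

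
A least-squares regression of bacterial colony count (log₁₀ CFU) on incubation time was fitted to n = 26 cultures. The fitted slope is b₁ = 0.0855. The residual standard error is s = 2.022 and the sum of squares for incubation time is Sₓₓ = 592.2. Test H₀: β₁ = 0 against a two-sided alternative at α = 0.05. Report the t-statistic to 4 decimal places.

t = 1.0290

SE(b₁) = s/√Sₓₓ = 2.022/√592.2 = 0.0830897.
t = 0.0855 / 0.0830897 = 1.0290.
df = n − 2 = 24.
Two-sided p ≈ 0.3137, which is ≥ 0.05, so fail to reject H₀.
The data do not give significant evidence of an association between incubation time and bacterial colony count.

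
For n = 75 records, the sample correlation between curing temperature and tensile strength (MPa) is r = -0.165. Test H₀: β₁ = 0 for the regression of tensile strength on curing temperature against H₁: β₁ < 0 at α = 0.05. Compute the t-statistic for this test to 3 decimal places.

t = r·√(n − 2)/√(1 − r²) = -0.165·√73/√0.972775 = -1.429.
df = n − 2 = 73.
One-sided p ≈ 0.0786, which is ≥ 0.05, so fail to reject H₀.
The data do not give significant evidence of a linear association between curing temperature and tensile strength.

t = -1.429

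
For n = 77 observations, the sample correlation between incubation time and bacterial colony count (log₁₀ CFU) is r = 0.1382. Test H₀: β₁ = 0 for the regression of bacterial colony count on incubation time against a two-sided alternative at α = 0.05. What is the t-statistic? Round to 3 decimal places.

t = 1.208

t = r·√(n − 2)/√(1 − r²) = 0.1382·√75/√0.980901 = 1.208.
df = n − 2 = 75.
Two-sided p ≈ 0.2307, which is ≥ 0.05, so fail to reject H₀.
The data do not give significant evidence of a linear association between incubation time and bacterial colony count.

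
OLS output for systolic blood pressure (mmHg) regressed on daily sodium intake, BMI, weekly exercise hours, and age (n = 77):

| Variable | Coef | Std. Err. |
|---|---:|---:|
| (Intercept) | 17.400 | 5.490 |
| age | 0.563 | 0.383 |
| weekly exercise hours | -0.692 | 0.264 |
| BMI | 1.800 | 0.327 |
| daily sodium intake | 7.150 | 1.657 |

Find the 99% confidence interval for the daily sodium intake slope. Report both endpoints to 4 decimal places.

Read off: b = 7.150, SE = 1.657 for daily sodium intake.
df = n − k − 1 = 77 − 4 − 1 = 72.
t* = t_{0.005, 72} = 2.645852.
Margin = t* × SE = 2.645852 × 1.657 = 4.384177.
CI: 7.150 ± 4.384177 → (2.7658, 11.5342).

(2.7658, 11.5342)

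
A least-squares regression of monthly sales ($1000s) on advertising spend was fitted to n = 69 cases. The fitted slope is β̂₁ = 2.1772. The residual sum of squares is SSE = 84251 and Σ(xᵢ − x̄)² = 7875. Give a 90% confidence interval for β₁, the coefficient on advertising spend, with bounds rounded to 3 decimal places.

MSE = SSE/(n − 2) = 84251/67 = 1257.48.
SE(β̂₁) = √(MSE/Sₓₓ) = √(1257.48/7875) = 0.399599.
df = n − 2 = 67.
t* = t_{0.05, 67} = 1.667916.
Margin = t* × SE = 1.667916 × 0.399599 = 0.66650.
CI: 2.1772 ± 0.66650 → (1.511, 2.844).
With 90% confidence, each one-unit increase in advertising spend is associated with a change of between 1.511 and 2.844 $1000s in monthly sales.

(1.511, 2.844)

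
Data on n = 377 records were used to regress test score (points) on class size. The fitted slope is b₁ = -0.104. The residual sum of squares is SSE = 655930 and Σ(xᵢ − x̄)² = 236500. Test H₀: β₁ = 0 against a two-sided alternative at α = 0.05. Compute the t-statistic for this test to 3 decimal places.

t = -1.209

MSE = SSE/(n − 2) = 655930/375 = 1749.15.
SE(b₁) = √(MSE/Sₓₓ) = √(1749.15/236500) = 0.0859998.
t = -0.104 / 0.0859998 = -1.209.
df = n − 2 = 375.
Two-sided p ≈ 0.2273, which is ≥ 0.05, so fail to reject H₀.
The data do not give significant evidence of an association between class size and test score.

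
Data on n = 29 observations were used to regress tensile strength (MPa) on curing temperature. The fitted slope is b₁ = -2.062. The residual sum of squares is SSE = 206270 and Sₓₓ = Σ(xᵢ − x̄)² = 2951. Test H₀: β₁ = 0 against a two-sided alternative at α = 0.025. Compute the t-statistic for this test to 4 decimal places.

MSE = SSE/(n − 2) = 206270/27 = 7639.63.
SE(b₁) = √(MSE/Sₓₓ) = √(7639.63/2951) = 1.60898.
t = -2.062 / 1.60898 = -1.2816.
df = n − 2 = 27.
Two-sided p ≈ 0.2109, which is ≥ 0.025, so fail to reject H₀.
The data do not give significant evidence of an association between curing temperature and tensile strength.

t = -1.2816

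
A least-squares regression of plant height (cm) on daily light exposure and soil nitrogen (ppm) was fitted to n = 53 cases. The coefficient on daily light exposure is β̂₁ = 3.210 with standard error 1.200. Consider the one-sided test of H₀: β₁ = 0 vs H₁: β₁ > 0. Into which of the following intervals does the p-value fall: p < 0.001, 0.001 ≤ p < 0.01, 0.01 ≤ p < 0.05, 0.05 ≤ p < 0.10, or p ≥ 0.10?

t = 3.210 / 1.200 = 2.675.
df = n − k − 1 = 53 − 2 − 1 = 50.
One-sided p = P(T_{50} > t) ≈ 0.0050.
So 0.001 ≤ p < 0.01.

0.001 ≤ p < 0.01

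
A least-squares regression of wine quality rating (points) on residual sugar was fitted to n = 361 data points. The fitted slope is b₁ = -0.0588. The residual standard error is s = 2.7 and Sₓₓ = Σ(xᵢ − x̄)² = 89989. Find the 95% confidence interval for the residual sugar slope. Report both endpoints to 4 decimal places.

(-0.0765, -0.0411)

SE(b₁) = s/√Sₓₓ = 2.7/√89989 = 0.00900055.
df = n − 2 = 359.
t* = t_{0.025, 359} = 1.966594.
Margin = t* × SE = 1.966594 × 0.00900055 = 0.017700.
CI: -0.0588 ± 0.017700 → (-0.0765, -0.0411).
With 95% confidence, each one-unit increase in residual sugar is associated with a change of between -0.0765 and -0.0411 points in wine quality rating.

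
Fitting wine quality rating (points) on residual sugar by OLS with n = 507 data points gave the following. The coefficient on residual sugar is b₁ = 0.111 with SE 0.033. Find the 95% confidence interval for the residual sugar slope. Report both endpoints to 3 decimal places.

df = n − 2 = 507 − 2 = 505.
t* = t_{0.025, 505} = 1.964673.
Margin = t* × SE = 1.964673 × 0.033 = 0.06483.
CI: 0.111 ± 0.06483 → (0.046, 0.176).
With 95% confidence, each one-unit increase in residual sugar is associated with a change of between 0.046 and 0.176 points in wine quality rating.

(0.046, 0.176)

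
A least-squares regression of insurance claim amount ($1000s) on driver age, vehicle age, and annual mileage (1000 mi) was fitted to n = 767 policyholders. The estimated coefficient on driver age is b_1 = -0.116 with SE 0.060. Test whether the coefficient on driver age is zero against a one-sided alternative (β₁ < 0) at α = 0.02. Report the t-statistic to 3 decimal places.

H₀: β₁ = 0 vs H₁: β₁ < 0.
t = (b_1 − β₁⁰)/SE = -0.116 / 0.060 = -1.933.
df = n − k − 1 = 767 − 3 − 1 = 763.
One-sided p ≈ 0.0268, which is ≥ 0.02, so fail to reject H₀.
The data do not give significant evidence that the true slope on driver age is negative, holding the other predictors fixed.

t = -1.933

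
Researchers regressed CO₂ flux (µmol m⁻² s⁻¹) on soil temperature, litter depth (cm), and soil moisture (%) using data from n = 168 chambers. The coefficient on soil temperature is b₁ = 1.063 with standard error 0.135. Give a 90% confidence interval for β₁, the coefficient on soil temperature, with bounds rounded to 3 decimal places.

(0.840, 1.286)

df = n − k − 1 = 168 − 3 − 1 = 164.
t* = t_{0.05, 164} = 1.654198.
Margin = t* × SE = 1.654198 × 0.135 = 0.22332.
CI: 1.063 ± 0.22332 → (0.840, 1.286).
With 90% confidence, each one-unit increase in soil temperature is associated with a change of between 0.840 and 1.286 µmol m⁻² s⁻¹ in CO₂ flux, holding the other predictors fixed.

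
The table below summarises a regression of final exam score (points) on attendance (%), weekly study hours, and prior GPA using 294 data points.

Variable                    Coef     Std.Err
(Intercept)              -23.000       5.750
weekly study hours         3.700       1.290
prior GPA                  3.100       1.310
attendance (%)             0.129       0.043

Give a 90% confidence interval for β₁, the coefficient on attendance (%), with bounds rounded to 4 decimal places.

(0.0580, 0.2000)

Read off: b = 0.129, SE = 0.043 for attendance (%).
df = n − k − 1 = 294 − 3 − 1 = 290.
t* = t_{0.05, 290} = 1.650125.
Margin = t* × SE = 1.650125 × 0.043 = 0.070955.
CI: 0.129 ± 0.070955 → (0.0580, 0.2000).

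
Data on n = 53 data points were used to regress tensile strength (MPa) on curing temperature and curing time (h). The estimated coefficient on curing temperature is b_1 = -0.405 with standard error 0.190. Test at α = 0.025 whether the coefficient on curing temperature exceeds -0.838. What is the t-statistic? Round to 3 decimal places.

H₀: β₁ = -0.838 vs H₁: β₁ > -0.838.
t = (b_1 − β₁⁰)/SE = (-0.405 − (-0.838)) / 0.190 = 2.279.
df = n − k − 1 = 53 − 2 − 1 = 50.
One-sided p ≈ 0.0135, which is < 0.025, so reject H₀.
There is evidence that the true slope on curing temperature exceeds -0.838 MPa per unit, holding the other predictors fixed.

t = 2.279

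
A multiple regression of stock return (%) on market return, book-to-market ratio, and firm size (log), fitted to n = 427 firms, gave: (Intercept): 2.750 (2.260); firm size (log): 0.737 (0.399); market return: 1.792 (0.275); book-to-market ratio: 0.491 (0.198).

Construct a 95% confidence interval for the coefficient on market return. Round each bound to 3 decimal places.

(1.251, 2.333)

Read off: b = 1.792, SE = 0.275 for market return.
df = n − k − 1 = 427 − 3 − 1 = 423.
t* = t_{0.025, 423} = 1.965588.
Margin = t* × SE = 1.965588 × 0.275 = 0.54054.
CI: 1.792 ± 0.54054 → (1.251, 2.333).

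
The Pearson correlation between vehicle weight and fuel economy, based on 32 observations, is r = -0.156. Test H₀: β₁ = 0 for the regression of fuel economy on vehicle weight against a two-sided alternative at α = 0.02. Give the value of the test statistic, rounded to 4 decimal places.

t = -0.8650

t = r·√(n − 2)/√(1 − r²) = -0.156·√30/√0.975664 = -0.8650.
df = n − 2 = 30.
Two-sided p ≈ 0.3939, which is ≥ 0.02, so fail to reject H₀.
The data do not give significant evidence of a linear association between vehicle weight and fuel economy.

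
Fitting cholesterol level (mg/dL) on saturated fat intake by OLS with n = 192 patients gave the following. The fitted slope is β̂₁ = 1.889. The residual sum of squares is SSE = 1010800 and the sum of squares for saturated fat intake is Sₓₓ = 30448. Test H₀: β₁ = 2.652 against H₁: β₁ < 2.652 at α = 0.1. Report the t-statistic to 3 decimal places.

MSE = SSE/(n − 2) = 1010800/190 = 5320.
SE(β̂₁) = √(MSE/Sₓₓ) = √(5320/30448) = 0.418.
t = (1.889 − 2.652) / 0.418 = -1.825.
df = n − 2 = 190.
One-sided p ≈ 0.0348, which is < 0.1, so reject H₀.
There is evidence that the true slope on saturated fat intake is below 2.652 mg/dL per unit.

t = -1.825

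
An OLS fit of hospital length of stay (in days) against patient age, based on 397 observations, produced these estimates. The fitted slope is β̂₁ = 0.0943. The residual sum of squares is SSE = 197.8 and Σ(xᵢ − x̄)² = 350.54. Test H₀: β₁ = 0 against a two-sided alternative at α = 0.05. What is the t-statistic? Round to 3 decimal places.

t = 2.495

MSE = SSE/(n − 2) = 197.8/395 = 0.500759.
SE(β̂₁) = √(MSE/Sₓₓ) = √(0.500759/350.54) = 0.037796.
t = 0.0943 / 0.037796 = 2.495.
df = n − 2 = 395.
Two-sided p ≈ 0.0130, which is < 0.05, so reject H₀.
There is evidence that patient age is associated with hospital length of stay.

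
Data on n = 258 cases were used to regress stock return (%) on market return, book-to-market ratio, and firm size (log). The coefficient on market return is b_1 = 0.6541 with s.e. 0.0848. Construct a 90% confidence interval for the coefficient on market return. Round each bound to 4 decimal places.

df = n − k − 1 = 258 − 3 − 1 = 254.
t* = t_{0.05, 254} = 1.650875.
Margin = t* × SE = 1.650875 × 0.0848 = 0.139994.
CI: 0.6541 ± 0.139994 → (0.5141, 0.7941).
With 90% confidence, each one-unit increase in market return is associated with a change of between 0.5141 and 0.7941 % in stock return, holding the other predictors fixed.

(0.5141, 0.7941)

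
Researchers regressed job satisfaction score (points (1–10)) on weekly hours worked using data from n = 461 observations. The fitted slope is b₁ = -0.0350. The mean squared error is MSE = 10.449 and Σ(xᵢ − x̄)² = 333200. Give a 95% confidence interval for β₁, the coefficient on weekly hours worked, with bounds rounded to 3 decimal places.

(-0.046, -0.024)

SE(b₁) = √(MSE/Sₓₓ) = √(10.449/333200) = 0.00559996.
df = n − 2 = 459.
t* = t_{0.025, 459} = 1.965146.
Margin = t* × SE = 1.965146 × 0.00559996 = 0.01100.
CI: -0.0350 ± 0.01100 → (-0.046, -0.024).
With 95% confidence, each one-unit increase in weekly hours worked is associated with a change of between -0.046 and -0.024 points (1–10) in job satisfaction score.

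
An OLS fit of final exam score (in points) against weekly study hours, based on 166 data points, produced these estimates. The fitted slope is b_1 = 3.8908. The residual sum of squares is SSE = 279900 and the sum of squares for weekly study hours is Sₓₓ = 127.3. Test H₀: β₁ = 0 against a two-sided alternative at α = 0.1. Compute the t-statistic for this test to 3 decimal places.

MSE = SSE/(n − 2) = 279900/164 = 1706.71.
SE(b_1) = √(MSE/Sₓₓ) = √(1706.71/127.3) = 3.66155.
t = 3.8908 / 3.66155 = 1.063.
df = n − 2 = 164.
Two-sided p ≈ 0.2895, which is ≥ 0.1, so fail to reject H₀.
The data do not give significant evidence of an association between weekly study hours and final exam score.

t = 1.063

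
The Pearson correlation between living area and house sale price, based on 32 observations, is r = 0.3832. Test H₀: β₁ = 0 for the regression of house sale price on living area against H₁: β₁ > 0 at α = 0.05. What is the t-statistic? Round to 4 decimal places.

t = 2.2723

t = r·√(n − 2)/√(1 − r²) = 0.3832·√30/√0.853158 = 2.2723.
df = n − 2 = 30.
One-sided p ≈ 0.0152, which is < 0.05, so reject H₀.
There is evidence of a linear association between living area and house sale price.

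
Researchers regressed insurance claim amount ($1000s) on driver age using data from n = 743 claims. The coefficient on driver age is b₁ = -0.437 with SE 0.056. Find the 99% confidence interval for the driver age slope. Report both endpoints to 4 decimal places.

(-0.5816, -0.2924)

df = n − 2 = 743 − 2 = 741.
t* = t_{0.005, 741} = 2.58248.
Margin = t* × SE = 2.58248 × 0.056 = 0.144619.
CI: -0.437 ± 0.144619 → (-0.5816, -0.2924).
With 99% confidence, each one-unit increase in driver age is associated with a change of between -0.5816 and -0.2924 $1000s in insurance claim amount.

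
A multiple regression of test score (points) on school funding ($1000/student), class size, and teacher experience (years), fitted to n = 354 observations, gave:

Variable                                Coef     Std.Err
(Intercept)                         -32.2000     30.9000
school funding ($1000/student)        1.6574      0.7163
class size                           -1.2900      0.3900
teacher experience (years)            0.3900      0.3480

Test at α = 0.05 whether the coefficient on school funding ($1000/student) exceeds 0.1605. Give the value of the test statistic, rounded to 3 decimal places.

t = 2.090

Read off: b = 1.6574, SE = 0.7163 for school funding ($1000/student).
H₀: β₁ = 0.1605 vs H₁: β₁ > 0.1605.
t = (1.6574 − 0.1605) / 0.7163 = 2.090.
df = n − k − 1 = 354 − 3 − 1 = 350.
One-sided p ≈ 0.0187, which is < 0.05, so reject H₀.
There is evidence that the true slope on school funding ($1000/student) exceeds 0.1605 points per unit, holding the other predictors fixed.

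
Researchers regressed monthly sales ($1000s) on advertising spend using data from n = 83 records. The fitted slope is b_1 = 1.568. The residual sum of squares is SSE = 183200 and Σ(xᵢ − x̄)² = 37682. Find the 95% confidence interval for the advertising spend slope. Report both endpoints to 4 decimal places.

(1.0805, 2.0555)

MSE = SSE/(n − 2) = 183200/81 = 2261.73.
SE(b_1) = √(MSE/Sₓₓ) = √(2261.73/37682) = 0.244993.
df = n − 2 = 81.
t* = t_{0.025, 81} = 1.989686.
Margin = t* × SE = 1.989686 × 0.244993 = 0.487459.
CI: 1.568 ± 0.487459 → (1.0805, 2.0555).
With 95% confidence, each one-unit increase in advertising spend is associated with a change of between 1.0805 and 2.0555 $1000s in monthly sales.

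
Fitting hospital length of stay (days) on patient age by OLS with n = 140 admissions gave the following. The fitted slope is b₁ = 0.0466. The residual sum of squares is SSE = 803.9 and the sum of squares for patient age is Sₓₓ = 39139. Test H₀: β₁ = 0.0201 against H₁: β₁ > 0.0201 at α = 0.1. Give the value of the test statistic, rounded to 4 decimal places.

MSE = SSE/(n − 2) = 803.9/138 = 5.82536.
SE(b₁) = √(MSE/Sₓₓ) = √(5.82536/39139) = 0.0121999.
t = (0.0466 − 0.0201) / 0.0121999 = 2.1721.
df = n − 2 = 138.
One-sided p ≈ 0.0158, which is < 0.1, so reject H₀.
There is evidence that the true slope on patient age exceeds 0.0201 days per unit.

t = 2.1721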